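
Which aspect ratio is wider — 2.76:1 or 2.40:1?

2.76 and 2.4; 2.76 > 2.4.

2.76:1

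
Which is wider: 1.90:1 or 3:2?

1.9 and 3:2 = 1.5; 1.9 > 1.5.

1.90:1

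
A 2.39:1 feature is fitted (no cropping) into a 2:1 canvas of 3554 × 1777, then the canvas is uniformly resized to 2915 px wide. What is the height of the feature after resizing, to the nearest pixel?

1220 px

Fitted into 3554×1777, the feature spans the width; its height is 3554 / 2.390 ≈ 1487.03 px.
The frame scales by 2915/3554 = 0.8202; 1487.03 × 0.8202 ≈ 1219.67 px.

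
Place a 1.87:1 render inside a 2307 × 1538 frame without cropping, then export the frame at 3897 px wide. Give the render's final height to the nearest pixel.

At 2307×1538 the render is width-limited, so height = 2307 / 1.870 ≈ 1233.69 px.
The frame scales by 3897/2307 = 1.6892; 1233.69 × 1.6892 ≈ 2083.96 px.

2084 px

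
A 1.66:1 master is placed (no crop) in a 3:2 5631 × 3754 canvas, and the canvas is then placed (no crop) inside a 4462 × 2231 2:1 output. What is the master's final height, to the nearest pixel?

2016 px

First fit — 1.66:1 into 5631×3754 spans the width: 5631.00 × 3392.17.
3:2 in 4462×2231: fills the height, so the intermediate becomes 3346.50 × 2231.00 — a scale of ×0.5943.
The master scales with it: height 3392.17 × 0.5943 ≈ 2015.96.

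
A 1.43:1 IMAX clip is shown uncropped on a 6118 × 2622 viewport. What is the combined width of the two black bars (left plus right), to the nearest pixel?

2369 px

1.43:1 IMAX is narrower than 21:9, so it spans the full height.
Content width = 2622 × 1.430 ≈ 3749.46 px.
Black = 6118 − 3749.46 = 2368.54 px.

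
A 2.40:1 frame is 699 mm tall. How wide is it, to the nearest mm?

1678 mm

Width = 699 × 2.400 = 1677.60.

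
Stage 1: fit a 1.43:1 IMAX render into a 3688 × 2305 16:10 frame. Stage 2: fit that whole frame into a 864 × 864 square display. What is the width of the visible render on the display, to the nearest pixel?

772 px

First fit — 1.43:1 IMAX into 3688×2305 spans the height: 3296.15 × 2305.00.
16:10 in 864×864: fills the width, so the intermediate becomes 864.00 × 540.00 — a scale of ×0.2343.
So the render's width is 3296.15 × 0.2343 ≈ 772.20.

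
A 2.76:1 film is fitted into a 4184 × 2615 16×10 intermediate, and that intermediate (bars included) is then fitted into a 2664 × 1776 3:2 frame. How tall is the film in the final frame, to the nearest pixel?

965 px

Inside the 4184×2615 canvas the film is width-limited at 4184.00 × 1515.94.
The 16×10 canvas is width-limited in 2664×1776, giving 2664.00 × 1665.00; scale factor 0.6367.
Applying the same ×0.6367: 1515.94 → 965.22.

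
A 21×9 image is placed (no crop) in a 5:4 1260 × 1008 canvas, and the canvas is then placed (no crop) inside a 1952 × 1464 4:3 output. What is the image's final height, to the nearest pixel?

784 px

21×9 in 1260×1008: fills the width, so the image is 1260.00 × 540.00.
5:4 in 1952×1464: fills the height, so the intermediate becomes 1830.00 × 1464.00 — a scale of ×1.4524.
So the image's height is 540.00 × 1.4524 ≈ 784.29.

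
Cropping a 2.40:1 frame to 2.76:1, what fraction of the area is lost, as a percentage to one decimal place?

13.0%

2.76:1 is wider than 2.40:1, so the crop keeps the full width and trims the height.
Fraction kept = (2.400)/(2.760) ≈ 86.96%, so 13.04% is lost.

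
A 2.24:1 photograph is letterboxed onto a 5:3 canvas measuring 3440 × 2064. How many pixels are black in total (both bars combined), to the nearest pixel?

Since 2.240 > 1.667, the photograph is width-limited.
That makes the image 1535.7143 px tall (3440 / 2.240).
Leftover height: 2064 − 1535.7143 = 528.2857 px.
Bar area = 528.2857 × 3440 ≈ 1817303 px.

1817303 pixels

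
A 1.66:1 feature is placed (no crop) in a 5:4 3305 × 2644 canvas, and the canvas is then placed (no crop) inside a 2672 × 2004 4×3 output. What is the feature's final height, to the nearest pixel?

1509 px

First fit — 1.66:1 into 3305×2644 spans the width: 3305.00 × 1990.96.
5:4 in 2672×2004: fills the height, so the intermediate becomes 2505.00 × 2004.00 — a scale of ×0.7579.
The feature scales with it: height 1990.96 × 0.7579 ≈ 1509.04.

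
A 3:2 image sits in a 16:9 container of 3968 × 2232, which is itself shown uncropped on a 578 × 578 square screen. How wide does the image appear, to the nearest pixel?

488 px

First fit — 3:2 into 3968×2232 spans the height: 3348.00 × 2232.00.
16:9 in 578×578: fills the width, so the intermediate becomes 578.00 × 325.12 — a scale of ×0.1457.
Applying the same ×0.1457: 3348.00 → 487.69.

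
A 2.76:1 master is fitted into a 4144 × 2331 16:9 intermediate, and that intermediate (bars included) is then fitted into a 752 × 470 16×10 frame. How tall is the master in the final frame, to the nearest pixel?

272 px

First fit — 2.76:1 into 4144×2331 spans the width: 4144.00 × 1501.45.
Second fit — the 16:9 canvas into 752×470 spans the width: 752.00 × 423.00 (×0.1815 from 4144×2331).
The master scales with it: height 1501.45 × 0.1815 ≈ 272.46.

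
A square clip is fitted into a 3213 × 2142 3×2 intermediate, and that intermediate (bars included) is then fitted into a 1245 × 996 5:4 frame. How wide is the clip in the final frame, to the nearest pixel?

Inside the 3213×2142 canvas the clip is height-limited at 2142.00 × 2142.00.
The 3×2 canvas is width-limited in 1245×996, giving 1245.00 × 830.00; scale factor 0.3875.
The clip scales with it: width 2142.00 × 0.3875 ≈ 830.00.

830 px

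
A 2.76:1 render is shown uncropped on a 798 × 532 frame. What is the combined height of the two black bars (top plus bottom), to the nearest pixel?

2.76:1 is wider than 3×2, so it spans the full width.
That makes the image 289.13 px tall (798 / 2.760).
Black = 532 − 289.13 = 242.87 px.

243 px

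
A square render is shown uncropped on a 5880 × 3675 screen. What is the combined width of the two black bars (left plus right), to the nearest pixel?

square (1.000) < 16:10 (1.600), so the render fills the height.
That makes the image 3675.00 px wide (3675 × 1/1).
Leftover width: 5880 − 3675.00 = 2205.00 px.

2205 px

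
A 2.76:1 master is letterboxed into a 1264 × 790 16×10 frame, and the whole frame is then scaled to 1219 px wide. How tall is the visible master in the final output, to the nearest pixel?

442 px

In the 1264×790 frame the master fills the width: height = 1264 / 2.760 ≈ 457.97 px.
The frame scales by 1219/1264 = 0.9644; 457.97 × 0.9644 ≈ 441.67 px.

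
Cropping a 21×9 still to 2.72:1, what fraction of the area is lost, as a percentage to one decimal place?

2.72:1 is wider than 21×9, so the crop keeps the full width and trims the height.
Area ratio = (2.333)/(2.720) = 85.78%; the remaining 14.22% is cropped out.

14.2%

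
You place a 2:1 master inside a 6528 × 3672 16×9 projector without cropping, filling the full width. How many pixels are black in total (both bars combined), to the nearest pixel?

The master is 6528 × 1/2 ≈ 3264.0000 px tall.
3672 − 3264.0000 = 408.0000 px of bars.
Bar area = 408.0000 × 6528 ≈ 2663424 px.

2663424 pixels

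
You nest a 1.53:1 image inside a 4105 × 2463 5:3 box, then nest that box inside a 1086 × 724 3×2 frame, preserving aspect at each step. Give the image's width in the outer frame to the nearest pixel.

997 px

First fit — 1.53:1 into 4105×2463 spans the height: 3768.39 × 2463.00.
The 5:3 canvas is width-limited in 1086×724, giving 1086.00 × 651.60; scale factor 0.2646.
So the image's width is 3768.39 × 0.2646 ≈ 996.95.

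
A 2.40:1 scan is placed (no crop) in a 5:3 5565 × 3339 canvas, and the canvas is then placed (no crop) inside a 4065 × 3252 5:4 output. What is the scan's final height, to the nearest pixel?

Inside the 5565×3339 canvas the scan is width-limited at 5565.00 × 2318.75.
Second fit — the 5:3 canvas into 4065×3252 spans the width: 4065.00 × 2439.00 (×0.7305 from 5565×3339).
Applying the same ×0.7305: 2318.75 → 1693.75.

1694 px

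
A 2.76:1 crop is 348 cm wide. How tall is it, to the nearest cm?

126 cm

348 / 2.760 = 126.09.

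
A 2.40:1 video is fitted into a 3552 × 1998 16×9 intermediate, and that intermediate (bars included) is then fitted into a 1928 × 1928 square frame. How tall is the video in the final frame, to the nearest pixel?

803 px

2.40:1 in 3552×1998: fills the width, so the video is 3552.00 × 1480.00.
Second fit — the 16×9 canvas into 1928×1928 spans the width: 1928.00 × 1084.50 (×0.5428 from 3552×1998).
The video scales with it: height 1480.00 × 0.5428 ≈ 803.33.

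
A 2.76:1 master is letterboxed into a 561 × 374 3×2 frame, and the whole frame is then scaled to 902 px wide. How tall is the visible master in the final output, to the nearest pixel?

Fitted into 561×374, the master spans the width; its height is 561 / 2.760 ≈ 203.26 px.
Scaling 561 → 902 is ×1.6078, so the height becomes 203.26 × 1.6078 ≈ 326.81 px.

327 px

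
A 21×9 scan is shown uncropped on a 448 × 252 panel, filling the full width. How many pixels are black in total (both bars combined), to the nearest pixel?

The scan is 448 × 9/21 ≈ 192.0000 px tall.
Leftover height: 252 − 192.0000 = 60.0000 px.
Across the 448-px span: 60.0000 × 448 ≈ 26880 px.

26880 pixels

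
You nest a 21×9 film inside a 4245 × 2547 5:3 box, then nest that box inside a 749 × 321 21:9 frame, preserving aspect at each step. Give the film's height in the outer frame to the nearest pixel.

229 px

Inside the 4245×2547 canvas the film is width-limited at 4245.00 × 1819.29.
5:3 in 749×321: fills the height, so the intermediate becomes 535.00 × 321.00 — a scale of ×0.1260.
So the film's height is 1819.29 × 0.1260 ≈ 229.29.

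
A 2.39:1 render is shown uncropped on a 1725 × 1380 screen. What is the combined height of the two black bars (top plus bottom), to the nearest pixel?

2.39:1 (2.390) > 5:4 (1.250), so the render fills the width.
Content height = 1725 / 2.390 ≈ 721.76 px.
Black = 1380 − 721.76 = 658.24 px.

658 px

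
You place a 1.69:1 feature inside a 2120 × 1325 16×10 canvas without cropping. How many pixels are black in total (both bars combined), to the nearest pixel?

1.69:1 (1.690) > 16×10 (1.600), so the feature fills the width.
Content height = 2120 / 1.690 ≈ 1254.4379 px.
1325 − 1254.4379 = 70.5621 px of bars.
Bar area = 70.5621 × 2120 ≈ 149592 px.

149592 pixels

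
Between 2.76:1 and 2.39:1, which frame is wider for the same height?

2.76:1

2.76 and 2.39; 2.76 > 2.39.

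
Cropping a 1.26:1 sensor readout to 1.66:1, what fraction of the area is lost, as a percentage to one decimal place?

The width stays; only height is cut (since 1.66:1 is wider than 1.26:1).
Fraction kept = (1.260)/(1.660) ≈ 75.90%, so 24.10% is lost.

24.1%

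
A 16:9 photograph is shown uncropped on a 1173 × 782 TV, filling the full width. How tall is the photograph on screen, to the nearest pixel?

The photograph is 1173 × 9/16 ≈ 659.81 px tall.

660 px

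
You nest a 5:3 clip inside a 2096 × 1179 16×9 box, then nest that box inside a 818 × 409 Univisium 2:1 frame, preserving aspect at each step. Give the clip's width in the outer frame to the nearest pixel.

682 px

Inside the 2096×1179 canvas the clip is height-limited at 1965.00 × 1179.00.
16×9 in 818×409: fills the height, so the intermediate becomes 727.11 × 409.00 — a scale of ×0.3469.
So the clip's width is 1965.00 × 0.3469 ≈ 681.67.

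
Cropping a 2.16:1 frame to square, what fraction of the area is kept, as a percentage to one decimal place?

Going from 2.16:1 to square means cutting width while keeping height.
(1.000)/(2.160) ≈ 0.463 of the area survives.

46.3%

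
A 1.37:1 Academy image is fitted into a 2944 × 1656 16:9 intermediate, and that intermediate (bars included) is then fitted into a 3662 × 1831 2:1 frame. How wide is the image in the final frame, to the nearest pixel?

2508 px

Inside the 2944×1656 canvas the image is height-limited at 2268.72 × 1656.00.
The 16:9 canvas is height-limited in 3662×1831, giving 3255.11 × 1831.00; scale factor 1.1057.
Applying the same ×1.1057: 2268.72 → 2508.47.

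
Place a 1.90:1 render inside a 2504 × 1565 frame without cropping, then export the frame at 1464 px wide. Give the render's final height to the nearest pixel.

At 2504×1565 the render is width-limited, so height = 2504 / 1.900 ≈ 1317.89 px.
Scaling 2504 → 1464 is ×0.5847, so the height becomes 1317.89 × 0.5847 ≈ 770.53 px.

771 px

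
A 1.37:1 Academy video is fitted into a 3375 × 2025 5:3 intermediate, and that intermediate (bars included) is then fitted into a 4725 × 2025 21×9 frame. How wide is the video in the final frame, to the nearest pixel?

2774 px

First fit — 1.37:1 Academy into 3375×2025 spans the height: 2774.25 × 2025.00.
The 5:3 canvas is height-limited in 4725×2025, giving 3375.00 × 2025.00; scale factor 1.0000.
Applying the same ×1.0000: 2774.25 → 2774.25.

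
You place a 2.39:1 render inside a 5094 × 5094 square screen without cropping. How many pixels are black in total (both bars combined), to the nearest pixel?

15091582 pixels

2.39:1 (2.390) > square (1.000), so the render fills the width.
The render is 5094 / 2.390 ≈ 2131.3808 px tall.
Leftover height: 5094 − 2131.3808 = 2962.6192 px.
Across the 5094-px span: 2962.6192 × 5094 ≈ 15091582 px.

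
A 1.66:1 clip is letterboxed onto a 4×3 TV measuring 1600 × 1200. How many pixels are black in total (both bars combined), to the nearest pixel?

377831 pixels

1.66:1 is wider than 4×3, so it spans the full width.
That makes the image 963.8554 px tall (1600 / 1.660).
Leftover height: 1200 − 963.8554 = 236.1446 px.
Across the 1600-px span: 236.1446 × 1600 ≈ 377831 px.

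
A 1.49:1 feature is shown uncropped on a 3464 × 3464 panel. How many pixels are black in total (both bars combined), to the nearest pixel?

1.49:1 is wider than 1:1, so it spans the full width.
Content height = 3464 / 1.490 ≈ 2324.8322 px.
3464 − 2324.8322 = 1139.1678 px of bars.
Across the 3464-px span: 1139.1678 × 3464 ≈ 3946077 px.

3946077 pixels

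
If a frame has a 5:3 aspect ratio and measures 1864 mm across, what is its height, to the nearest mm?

1118 mm

At 5:3, 1864·3/5 ≈ 1118.40.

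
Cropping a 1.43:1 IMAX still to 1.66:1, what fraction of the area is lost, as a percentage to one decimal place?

The width stays; only height is cut (since 1.66:1 is wider than 1.43:1 IMAX).
(1.430)/(1.660) ≈ 0.861 of the area survives, leaving 13.86% discarded.

13.9%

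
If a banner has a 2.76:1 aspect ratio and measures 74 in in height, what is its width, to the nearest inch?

204 in

74 × 2.760 = 204.24.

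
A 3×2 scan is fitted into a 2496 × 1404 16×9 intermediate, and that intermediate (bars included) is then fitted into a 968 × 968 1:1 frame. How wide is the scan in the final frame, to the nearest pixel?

817 px

3×2 in 2496×1404: fills the height, so the scan is 2106.00 × 1404.00.
Second fit — the 16×9 canvas into 968×968 spans the width: 968.00 × 544.50 (×0.3878 from 2496×1404).
So the scan's width is 2106.00 × 0.3878 ≈ 816.75.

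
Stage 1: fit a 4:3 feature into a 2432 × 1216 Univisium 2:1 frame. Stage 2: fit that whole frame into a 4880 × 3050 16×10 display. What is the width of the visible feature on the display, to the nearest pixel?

3253 px

Inside the 2432×1216 canvas the feature is height-limited at 1621.33 × 1216.00.
The Univisium 2:1 canvas is width-limited in 4880×3050, giving 4880.00 × 2440.00; scale factor 2.0066.
Applying the same ×2.0066: 1621.33 → 3253.33.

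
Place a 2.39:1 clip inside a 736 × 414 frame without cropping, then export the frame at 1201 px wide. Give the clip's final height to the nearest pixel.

503 px

In the 736×414 frame the clip fills the width: height = 736 / 2.390 ≈ 307.95 px.
Scaling 736 → 1201 is ×1.6318, so the height becomes 307.95 × 1.6318 ≈ 502.51 px.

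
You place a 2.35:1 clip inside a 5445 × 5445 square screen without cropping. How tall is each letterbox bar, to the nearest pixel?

1564 px

2.35:1 (2.350) > square (1.000), so the clip fills the width.
That makes the image 2317.02 px tall (5445 / 2.350).
Leftover height: 5445 − 2317.02 = 3127.98 px → 1563.99 each side.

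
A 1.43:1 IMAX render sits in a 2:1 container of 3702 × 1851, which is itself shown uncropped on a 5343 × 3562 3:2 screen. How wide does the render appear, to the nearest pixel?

1.43:1 IMAX in 3702×1851: fills the height, so the render is 2646.93 × 1851.00.
2:1 in 5343×3562: fills the width, so the intermediate becomes 5343.00 × 2671.50 — a scale of ×1.4433.
So the render's width is 2646.93 × 1.4433 ≈ 3820.24.

3820 px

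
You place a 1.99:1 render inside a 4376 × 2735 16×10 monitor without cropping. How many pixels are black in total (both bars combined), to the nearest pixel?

2345558 pixels

Since 1.990 > 1.600, the render is width-limited.
That makes the image 2198.9950 px tall (4376 / 1.990).
Leftover height: 2735 − 2198.9950 = 536.0050 px.
Across the 4376-px span: 536.0050 × 4376 ≈ 2345558 px.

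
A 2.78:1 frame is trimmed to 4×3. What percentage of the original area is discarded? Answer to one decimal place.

The height stays; only width is cut (since 4×3 is narrower than 2.78:1).
Area ratio = (1.333)/(2.780) = 47.96%; the remaining 52.04% is cropped out.

52.0%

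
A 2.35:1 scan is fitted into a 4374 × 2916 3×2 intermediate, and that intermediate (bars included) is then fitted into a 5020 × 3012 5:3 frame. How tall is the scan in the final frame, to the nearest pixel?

1923 px

Inside the 4374×2916 canvas the scan is width-limited at 4374.00 × 1861.28.
3×2 in 5020×3012: fills the height, so the intermediate becomes 4518.00 × 3012.00 — a scale of ×1.0329.
So the scan's height is 1861.28 × 1.0329 ≈ 1922.55.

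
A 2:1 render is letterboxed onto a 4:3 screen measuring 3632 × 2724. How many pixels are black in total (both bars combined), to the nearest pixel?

3297856 pixels

2:1 (2.000) > 4:3 (1.333), so the render fills the width.
That makes the image 1816.0000 px tall (3632 × 1/2).
2724 − 1816.0000 = 908.0000 px of bars.
Bar area = 908.0000 × 3632 ≈ 3297856 px.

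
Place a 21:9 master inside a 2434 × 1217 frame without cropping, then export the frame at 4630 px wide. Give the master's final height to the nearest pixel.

1984 px

At 2434×1217 the master is width-limited, so height = 2434 × 9/21 ≈ 1043.14 px.
Scaling 2434 → 4630 is ×1.9022, so the height becomes 1043.14 × 1.9022 ≈ 1984.29 px.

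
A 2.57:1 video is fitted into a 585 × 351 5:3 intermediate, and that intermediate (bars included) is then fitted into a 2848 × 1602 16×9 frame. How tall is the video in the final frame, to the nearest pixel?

2.57:1 in 585×351: fills the width, so the video is 585.00 × 227.63.
Second fit — the 5:3 canvas into 2848×1602 spans the height: 2670.00 × 1602.00 (×4.5641 from 585×351).
So the video's height is 227.63 × 4.5641 ≈ 1038.91.

1039 px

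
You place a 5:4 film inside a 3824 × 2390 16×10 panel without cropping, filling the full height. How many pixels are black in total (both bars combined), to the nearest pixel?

The film is 2390 × 5/4 ≈ 2987.5000 px wide.
Leftover width: 3824 − 2987.5000 = 836.5000 px.
Bar area = 836.5000 × 2390 ≈ 1999235 px.

1999235 pixels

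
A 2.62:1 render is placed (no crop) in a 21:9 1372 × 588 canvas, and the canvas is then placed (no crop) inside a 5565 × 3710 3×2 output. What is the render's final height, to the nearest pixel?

First fit — 2.62:1 into 1372×588 spans the width: 1372.00 × 523.66.
21:9 in 5565×3710: fills the width, so the intermediate becomes 5565.00 × 2385.00 — a scale of ×4.0561.
The render scales with it: height 523.66 × 4.0561 ≈ 2124.05.

2124 px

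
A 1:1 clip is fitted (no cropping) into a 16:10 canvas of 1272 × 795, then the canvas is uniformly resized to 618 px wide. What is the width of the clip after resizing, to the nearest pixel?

At 1272×795 the clip is height-limited, so width = 795 × 1/1 ≈ 795.00 px.
Scaling 1272 → 618 is ×0.4858, so the width becomes 795.00 × 0.4858 ≈ 386.25 px.

386 px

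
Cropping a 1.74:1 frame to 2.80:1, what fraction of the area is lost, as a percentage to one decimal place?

37.9%

Going from 1.74:1 to 2.80:1 means cutting height while keeping width.
Fraction kept = (1.740)/(2.800) ≈ 62.14%, so 37.86% is lost.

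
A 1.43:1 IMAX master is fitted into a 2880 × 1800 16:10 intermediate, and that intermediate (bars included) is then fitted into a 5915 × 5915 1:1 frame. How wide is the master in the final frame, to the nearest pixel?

1.43:1 IMAX in 2880×1800: fills the height, so the master is 2574.00 × 1800.00.
16:10 in 5915×5915: fills the width, so the intermediate becomes 5915.00 × 3696.88 — a scale of ×2.0538.
So the master's width is 2574.00 × 2.0538 ≈ 5286.53.

5287 px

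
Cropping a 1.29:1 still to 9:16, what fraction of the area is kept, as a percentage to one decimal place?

43.6%

The height stays; only width is cut (since 9:16 is narrower than 1.29:1).
Fraction kept = (0.562)/(1.290) ≈ 43.60%.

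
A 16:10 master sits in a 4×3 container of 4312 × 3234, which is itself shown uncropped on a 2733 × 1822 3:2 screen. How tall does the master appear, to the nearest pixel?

First fit — 16:10 into 4312×3234 spans the width: 4312.00 × 2695.00.
Second fit — the 4×3 canvas into 2733×1822 spans the height: 2429.33 × 1822.00 (×0.5634 from 4312×3234).
Applying the same ×0.5634: 2695.00 → 1518.33.

1518 px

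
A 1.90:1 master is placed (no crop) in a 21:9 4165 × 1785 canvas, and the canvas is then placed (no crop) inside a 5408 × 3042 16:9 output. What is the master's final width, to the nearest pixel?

1.90:1 in 4165×1785: fills the height, so the master is 3391.50 × 1785.00.
21:9 in 5408×3042: fills the width, so the intermediate becomes 5408.00 × 2317.71 — a scale of ×1.2984.
The master scales with it: width 3391.50 × 1.2984 ≈ 4403.66.

4404 px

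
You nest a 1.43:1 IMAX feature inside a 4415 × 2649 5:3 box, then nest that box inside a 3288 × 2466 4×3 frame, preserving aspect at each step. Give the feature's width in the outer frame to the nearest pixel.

Inside the 4415×2649 canvas the feature is height-limited at 3788.07 × 2649.00.
The 5:3 canvas is width-limited in 3288×2466, giving 3288.00 × 1972.80; scale factor 0.7447.
Applying the same ×0.7447: 3788.07 → 2821.10.

2821 px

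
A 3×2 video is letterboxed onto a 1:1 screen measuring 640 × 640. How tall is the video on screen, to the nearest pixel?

427 px

3×2 is wider than 1:1, so it spans the full width.
The video is 640 × 2/3 ≈ 426.67 px tall.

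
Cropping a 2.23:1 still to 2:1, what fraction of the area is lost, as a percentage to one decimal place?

Going from 2.23:1 to 2:1 means cutting width while keeping height.
Area ratio = (2.000)/(2.230) = 89.69%; the remaining 10.31% is cropped out.

10.3%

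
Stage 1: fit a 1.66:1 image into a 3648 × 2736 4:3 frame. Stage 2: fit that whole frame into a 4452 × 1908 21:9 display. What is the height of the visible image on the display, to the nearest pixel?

1533 px

1.66:1 in 3648×2736: fills the width, so the image is 3648.00 × 2197.59.
4:3 in 4452×1908: fills the height, so the intermediate becomes 2544.00 × 1908.00 — a scale of ×0.6974.
So the image's height is 2197.59 × 0.6974 ≈ 1532.53.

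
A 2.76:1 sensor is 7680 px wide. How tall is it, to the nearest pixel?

At 2.76:1, 7680 / 2.760 ≈ 2782.61.

2783 px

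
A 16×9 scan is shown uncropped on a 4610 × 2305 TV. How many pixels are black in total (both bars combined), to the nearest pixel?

1180672 pixels

16×9 is narrower than Univisium 2:1, so it spans the full height.
The scan is 2305 × 16/9 ≈ 4097.7778 px wide.
4610 − 4097.7778 = 512.2222 px of bars.
That's 512.2222 × 2305 ≈ 1180672 black pixels.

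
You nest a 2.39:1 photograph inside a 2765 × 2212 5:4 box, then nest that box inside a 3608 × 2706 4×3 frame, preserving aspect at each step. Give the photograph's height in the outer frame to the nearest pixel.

2.39:1 in 2765×2212: fills the width, so the photograph is 2765.00 × 1156.90.
5:4 in 3608×2706: fills the height, so the intermediate becomes 3382.50 × 2706.00 — a scale of ×1.2233.
The photograph scales with it: height 1156.90 × 1.2233 ≈ 1415.27.

1415 px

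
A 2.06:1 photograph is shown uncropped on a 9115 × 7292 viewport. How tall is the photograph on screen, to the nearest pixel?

2.06:1 is wider than 5:4, so it spans the full width.
That makes the image 4424.76 px tall (9115 / 2.060).

4425 px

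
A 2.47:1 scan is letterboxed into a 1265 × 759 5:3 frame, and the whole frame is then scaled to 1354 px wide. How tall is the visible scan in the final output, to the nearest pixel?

In the 1265×759 frame the scan fills the width: height = 1265 / 2.470 ≈ 512.15 px.
Resizing to 1354 px wide multiplies everything by 1.0704: 512.15 → 548.18 px.

548 px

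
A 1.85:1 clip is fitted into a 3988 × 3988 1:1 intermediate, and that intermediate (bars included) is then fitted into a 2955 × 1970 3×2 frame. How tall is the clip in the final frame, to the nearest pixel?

1065 px

1.85:1 in 3988×3988: fills the width, so the clip is 3988.00 × 2155.68.
1:1 in 2955×1970: fills the height, so the intermediate becomes 1970.00 × 1970.00 — a scale of ×0.4940.
Applying the same ×0.4940: 2155.68 → 1064.86.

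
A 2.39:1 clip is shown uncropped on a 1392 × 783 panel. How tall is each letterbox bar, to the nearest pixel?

Since 2.390 > 1.778, the clip is width-limited.
The clip is 1392 / 2.390 ≈ 582.43 px tall.
783 − 582.43 = 200.57 px of bars (100.29 each).

100 px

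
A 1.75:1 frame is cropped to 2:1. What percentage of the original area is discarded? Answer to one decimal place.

2:1 is wider than 1.75:1, so the crop keeps the full width and trims the height.
Area ratio = (1.750)/(2.000) = 87.50%; the remaining 12.50% is cropped out.

12.5%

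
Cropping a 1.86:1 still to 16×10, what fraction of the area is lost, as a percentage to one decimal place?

Going from 1.86:1 to 16×10 means cutting width while keeping height.
Area ratio = (1.600)/(1.860) = 86.02%; the remaining 13.98% is cropped out.

14.0%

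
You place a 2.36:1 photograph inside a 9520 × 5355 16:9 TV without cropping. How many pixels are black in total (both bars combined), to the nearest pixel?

2.36:1 is wider than 16:9, so it spans the full width.
Content height = 9520 / 2.360 ≈ 4033.8983 px.
5355 − 4033.8983 = 1321.1017 px of bars.
Across the 9520-px span: 1321.1017 × 9520 ≈ 12576888 px.

12576888 pixels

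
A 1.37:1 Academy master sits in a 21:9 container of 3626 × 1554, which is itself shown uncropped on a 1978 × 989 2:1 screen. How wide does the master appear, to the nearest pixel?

Inside the 3626×1554 canvas the master is height-limited at 2128.98 × 1554.00.
Second fit — the 21:9 canvas into 1978×989 spans the width: 1978.00 × 847.71 (×0.5455 from 3626×1554).
Applying the same ×0.5455: 2128.98 → 1161.37.

1161 px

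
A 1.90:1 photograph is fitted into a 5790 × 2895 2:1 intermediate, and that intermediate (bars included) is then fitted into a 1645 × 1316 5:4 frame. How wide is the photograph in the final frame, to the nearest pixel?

First fit — 1.90:1 into 5790×2895 spans the height: 5500.50 × 2895.00.
2:1 in 1645×1316: fills the width, so the intermediate becomes 1645.00 × 822.50 — a scale of ×0.2841.
So the photograph's width is 5500.50 × 0.2841 ≈ 1562.75.

1563 px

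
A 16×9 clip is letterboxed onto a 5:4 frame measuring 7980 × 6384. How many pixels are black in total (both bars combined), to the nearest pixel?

15124095 pixels

16×9 (1.778) > 5:4 (1.250), so the clip fills the width.
Content height = 7980 × 9/16 ≈ 4488.7500 px.
6384 − 4488.7500 = 1895.2500 px of bars.
That's 1895.2500 × 7980 ≈ 15124095 black pixels.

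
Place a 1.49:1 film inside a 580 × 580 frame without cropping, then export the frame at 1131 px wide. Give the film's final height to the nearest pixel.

At 580×580 the film is width-limited, so height = 580 / 1.490 ≈ 389.26 px.
Resizing to 1131 px wide multiplies everything by 1.9500: 389.26 → 759.06 px.

759 px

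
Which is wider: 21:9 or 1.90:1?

21:9

21:9 = 2.333 and 1.9; 2.333 > 1.9.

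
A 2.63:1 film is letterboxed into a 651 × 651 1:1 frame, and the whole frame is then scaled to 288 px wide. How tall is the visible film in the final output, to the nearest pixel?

Fitted into 651×651, the film spans the width; its height is 651 / 2.630 ≈ 247.53 px.
Scaling 651 → 288 is ×0.4424, so the height becomes 247.53 × 0.4424 ≈ 109.51 px.

110 px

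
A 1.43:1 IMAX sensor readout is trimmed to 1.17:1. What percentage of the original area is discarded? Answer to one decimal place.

18.2%

Going from 1.43:1 IMAX to 1.17:1 means cutting width while keeping height.
Fraction kept = (1.170)/(1.430) ≈ 81.82%, so 18.18% is lost.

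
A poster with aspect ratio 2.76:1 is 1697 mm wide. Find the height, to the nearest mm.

615 mm

1697 / 2.760 = 614.86.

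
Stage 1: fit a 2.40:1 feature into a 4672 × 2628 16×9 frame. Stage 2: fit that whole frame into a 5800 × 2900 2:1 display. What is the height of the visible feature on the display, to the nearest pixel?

2148 px

First fit — 2.40:1 into 4672×2628 spans the width: 4672.00 × 1946.67.
Second fit — the 16×9 canvas into 5800×2900 spans the height: 5155.56 × 2900.00 (×1.1035 from 4672×2628).
Applying the same ×1.1035: 1946.67 → 2148.15.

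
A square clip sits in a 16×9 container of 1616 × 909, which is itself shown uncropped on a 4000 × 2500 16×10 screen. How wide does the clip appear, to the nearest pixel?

2250 px

First fit — square into 1616×909 spans the height: 909.00 × 909.00.
Second fit — the 16×9 canvas into 4000×2500 spans the width: 4000.00 × 2250.00 (×2.4752 from 1616×909).
Applying the same ×2.4752: 909.00 → 2250.00.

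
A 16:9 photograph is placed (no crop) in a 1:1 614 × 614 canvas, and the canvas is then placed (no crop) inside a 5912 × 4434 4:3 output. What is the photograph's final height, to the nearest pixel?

2494 px

Inside the 614×614 canvas the photograph is width-limited at 614.00 × 345.38.
The 1:1 canvas is height-limited in 5912×4434, giving 4434.00 × 4434.00; scale factor 7.2215.
The photograph scales with it: height 345.38 × 7.2215 ≈ 2494.12.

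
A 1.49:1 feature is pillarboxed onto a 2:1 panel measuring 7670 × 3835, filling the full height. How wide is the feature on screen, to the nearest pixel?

5714 px

Content width = 3835 × 1.490 ≈ 5714.15 px.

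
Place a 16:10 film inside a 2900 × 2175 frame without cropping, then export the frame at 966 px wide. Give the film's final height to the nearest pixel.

604 px

At 2900×2175 the film is width-limited, so height = 2900 × 10/16 ≈ 1812.50 px.
Resizing to 966 px wide multiplies everything by 0.3331: 1812.50 → 603.75 px.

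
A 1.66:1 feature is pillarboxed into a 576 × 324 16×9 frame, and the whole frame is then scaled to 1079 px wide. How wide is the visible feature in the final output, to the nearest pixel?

At 576×324 the feature is height-limited, so width = 324 × 1.660 ≈ 537.84 px.
The frame scales by 1079/576 = 1.8733; 537.84 × 1.8733 ≈ 1007.52 px.

1008 px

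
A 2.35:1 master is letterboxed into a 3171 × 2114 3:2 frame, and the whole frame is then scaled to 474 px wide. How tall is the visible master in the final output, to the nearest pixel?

In the 3171×2114 frame the master fills the width: height = 3171 / 2.350 ≈ 1349.36 px.
Scaling 3171 → 474 is ×0.1495, so the height becomes 1349.36 × 0.1495 ≈ 201.70 px.

202 px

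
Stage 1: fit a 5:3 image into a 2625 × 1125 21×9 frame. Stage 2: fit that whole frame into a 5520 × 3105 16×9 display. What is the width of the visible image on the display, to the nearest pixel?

Inside the 2625×1125 canvas the image is height-limited at 1875.00 × 1125.00.
The 21×9 canvas is width-limited in 5520×3105, giving 5520.00 × 2365.71; scale factor 2.1029.
Applying the same ×2.1029: 1875.00 → 3942.86.

3943 px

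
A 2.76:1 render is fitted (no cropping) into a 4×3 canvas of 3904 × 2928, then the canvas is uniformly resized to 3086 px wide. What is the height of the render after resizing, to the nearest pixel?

Fitted into 3904×2928, the render spans the width; its height is 3904 / 2.760 ≈ 1414.49 px.
Scaling 3904 → 3086 is ×0.7905, so the height becomes 1414.49 × 0.7905 ≈ 1118.12 px.

1118 px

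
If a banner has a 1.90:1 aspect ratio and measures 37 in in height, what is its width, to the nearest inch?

37 × 1.900 = 70.30.

70 in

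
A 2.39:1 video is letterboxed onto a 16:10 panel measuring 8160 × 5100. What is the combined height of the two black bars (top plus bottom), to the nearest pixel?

1686 px

2.39:1 is wider than 16:10, so it spans the full width.
Content height = 8160 / 2.390 ≈ 3414.23 px.
Black = 5100 − 3414.23 = 1685.77 px.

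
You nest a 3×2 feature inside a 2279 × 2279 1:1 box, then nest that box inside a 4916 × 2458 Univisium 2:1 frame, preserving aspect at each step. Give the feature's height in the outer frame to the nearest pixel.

1639 px

3×2 in 2279×2279: fills the width, so the feature is 2279.00 × 1519.33.
The 1:1 canvas is height-limited in 4916×2458, giving 2458.00 × 2458.00; scale factor 1.0785.
So the feature's height is 1519.33 × 1.0785 ≈ 1638.67.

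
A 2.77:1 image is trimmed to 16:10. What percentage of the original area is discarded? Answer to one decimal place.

16:10 is narrower than 2.77:1, so the crop keeps the full height and trims the width.
(1.600)/(2.770) ≈ 0.578 of the area survives, leaving 42.24% discarded.

42.2%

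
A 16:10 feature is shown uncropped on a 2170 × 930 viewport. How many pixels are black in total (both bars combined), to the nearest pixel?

634260 pixels

16:10 (1.600) < 21:9 (2.333), so the feature fills the height.
Content width = 930 × 16/10 ≈ 1488.0000 px.
Black = 2170 − 1488.0000 = 682.0000 px.
That's 682.0000 × 930 ≈ 634260 black pixels.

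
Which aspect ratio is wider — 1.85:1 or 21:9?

1.85 and 21:9 = 2.333; 2.333 > 1.85.

21:9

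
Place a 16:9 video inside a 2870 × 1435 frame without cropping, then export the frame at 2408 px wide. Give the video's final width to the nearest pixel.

At 2870×1435 the video is height-limited, so width = 1435 × 16/9 ≈ 2551.11 px.
Resizing to 2408 px wide multiplies everything by 0.8390: 2551.11 → 2140.44 px.

2140 px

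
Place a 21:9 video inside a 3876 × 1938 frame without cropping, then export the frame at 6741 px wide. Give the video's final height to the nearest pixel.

Fitted into 3876×1938, the video spans the width; its height is 3876 × 9/21 ≈ 1661.14 px.
Resizing to 6741 px wide multiplies everything by 1.7392: 1661.14 → 2889.00 px.

2889 px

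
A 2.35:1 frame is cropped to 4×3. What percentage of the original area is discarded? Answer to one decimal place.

Going from 2.35:1 to 4×3 means cutting width while keeping height.
Fraction kept = (1.333)/(2.350) ≈ 56.74%, so 43.26% is lost.

43.3%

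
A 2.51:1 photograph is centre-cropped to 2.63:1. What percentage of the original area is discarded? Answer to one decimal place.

4.6%

The width stays; only height is cut (since 2.63:1 is wider than 2.51:1).
Fraction kept = (2.510)/(2.630) ≈ 95.44%, so 4.56% is lost.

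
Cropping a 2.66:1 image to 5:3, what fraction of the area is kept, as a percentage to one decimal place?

5:3 is narrower than 2.66:1, so the crop keeps the full height and trims the width.
(1.667)/(2.660) ≈ 0.627 of the area survives.

62.7%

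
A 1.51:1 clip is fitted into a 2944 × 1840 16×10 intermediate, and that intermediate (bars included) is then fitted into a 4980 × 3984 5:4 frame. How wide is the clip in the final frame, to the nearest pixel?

1.51:1 in 2944×1840: fills the height, so the clip is 2778.40 × 1840.00.
Second fit — the 16×10 canvas into 4980×3984 spans the width: 4980.00 × 3112.50 (×1.6916 from 2944×1840).
The clip scales with it: width 2778.40 × 1.6916 ≈ 4699.88.

4700 px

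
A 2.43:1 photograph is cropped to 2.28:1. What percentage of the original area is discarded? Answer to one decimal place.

The height stays; only width is cut (since 2.28:1 is narrower than 2.43:1).
Area ratio = (2.280)/(2.430) = 93.83%; the remaining 6.17% is cropped out.

6.2%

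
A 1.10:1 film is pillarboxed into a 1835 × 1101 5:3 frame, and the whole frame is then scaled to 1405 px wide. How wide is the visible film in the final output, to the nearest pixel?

927 px

In the 1835×1101 frame the film fills the height: width = 1101 × 1.100 ≈ 1211.10 px.
The frame scales by 1405/1835 = 0.7657; 1211.10 × 0.7657 ≈ 927.30 px.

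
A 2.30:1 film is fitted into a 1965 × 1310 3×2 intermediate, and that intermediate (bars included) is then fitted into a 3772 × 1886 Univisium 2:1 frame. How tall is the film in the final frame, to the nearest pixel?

2.30:1 in 1965×1310: fills the width, so the film is 1965.00 × 854.35.
Second fit — the 3×2 canvas into 3772×1886 spans the height: 2829.00 × 1886.00 (×1.4397 from 1965×1310).
So the film's height is 854.35 × 1.4397 ≈ 1230.00.

1230 px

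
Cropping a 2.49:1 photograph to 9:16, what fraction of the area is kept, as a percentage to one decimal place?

22.6%

The height stays; only width is cut (since 9:16 is narrower than 2.49:1).
Area ratio = (0.562)/(2.490) = 22.59% retained.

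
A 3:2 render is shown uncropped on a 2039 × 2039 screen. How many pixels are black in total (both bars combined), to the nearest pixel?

3:2 (1.500) > 1:1 (1.000), so the render fills the width.
Content height = 2039 × 2/3 ≈ 1359.3333 px.
Black = 2039 − 1359.3333 = 679.6667 px.
That's 679.6667 × 2039 ≈ 1385840 black pixels.

1385840 pixels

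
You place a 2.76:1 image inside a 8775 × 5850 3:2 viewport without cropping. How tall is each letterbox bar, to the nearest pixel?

1335 px

2.76:1 is wider than 3:2, so it spans the full width.
That makes the image 3179.35 px tall (8775 / 2.760).
Leftover height: 5850 − 3179.35 = 2670.65 px → 1335.33 each side.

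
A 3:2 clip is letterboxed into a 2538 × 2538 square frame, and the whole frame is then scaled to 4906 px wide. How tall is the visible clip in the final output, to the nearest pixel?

In the 2538×2538 frame the clip fills the width: height = 2538 × 2/3 ≈ 1692.00 px.
The frame scales by 4906/2538 = 1.9330; 1692.00 × 1.9330 ≈ 3270.67 px.

3271 px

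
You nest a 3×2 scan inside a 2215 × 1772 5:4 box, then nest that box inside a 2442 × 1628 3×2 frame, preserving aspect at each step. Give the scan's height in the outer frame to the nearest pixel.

1357 px

3×2 in 2215×1772: fills the width, so the scan is 2215.00 × 1476.67.
The 5:4 canvas is height-limited in 2442×1628, giving 2035.00 × 1628.00; scale factor 0.9187.
So the scan's height is 1476.67 × 0.9187 ≈ 1356.67.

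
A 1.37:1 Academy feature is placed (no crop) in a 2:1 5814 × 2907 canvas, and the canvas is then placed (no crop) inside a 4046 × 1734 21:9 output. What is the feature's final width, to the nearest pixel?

2376 px

Inside the 5814×2907 canvas the feature is height-limited at 3982.59 × 2907.00.
Second fit — the 2:1 canvas into 4046×1734 spans the height: 3468.00 × 1734.00 (×0.5965 from 5814×2907).
Applying the same ×0.5965: 3982.59 → 2375.58.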